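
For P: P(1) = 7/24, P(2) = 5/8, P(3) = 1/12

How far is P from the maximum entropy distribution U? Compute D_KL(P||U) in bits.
0.3440 bits

U(i) = 1/3 for all i

D_KL(P||U) = Σ P(x) log₂(P(x) / (1/3))
           = Σ P(x) log₂(P(x)) + log₂(3)
           = log₂(3) - H(P)

H(P) = -Σ P(x) log₂(P(x)):
  -P(1)·log₂(P(1)) = -(7/24)·log₂(7/24) = 0.51847
  -P(2)·log₂(P(2)) = -(5/8)·log₂(5/8) = 0.42379
  -P(3)·log₂(P(3)) = -(1/12)·log₂(1/12) = 0.29875
H(P) = 0.51847 + 0.42379 + 0.29875 = 1.24101 bits

log₂(3) = 1.58496 bits

D_KL(P||U) = 1.58496 - 1.24101 = 0.34395 ≈ 0.3440 bits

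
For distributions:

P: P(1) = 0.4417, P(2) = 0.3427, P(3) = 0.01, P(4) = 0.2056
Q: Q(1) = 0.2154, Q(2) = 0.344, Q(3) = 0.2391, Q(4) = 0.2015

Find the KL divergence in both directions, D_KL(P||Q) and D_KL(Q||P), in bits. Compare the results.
D_KL(P||Q) = 0.4159 bits, D_KL(Q||P) = 0.8678 bits. D_KL(Q||P) is larger than D_KL(P||Q) by 0.4519 bits; the two directions differ.

D_KL(P||Q) = Σ P(x) log₂(P(x)/Q(x))

Computing term by term:
  P(1)·log₂(P(1)/Q(1)) = 0.4417·log₂(0.4417/0.2154) = 0.45762
  P(2)·log₂(P(2)/Q(2)) = 0.3427·log₂(0.3427/0.344) = -0.00187
  P(3)·log₂(P(3)/Q(3)) = 0.01·log₂(0.01/0.2391) = -0.04580
  P(4)·log₂(P(4)/Q(4)) = 0.2056·log₂(0.2056/0.2015) = 0.00597

D_KL(P||Q) = 0.45762 - 0.00187 - 0.04580 + 0.00597 = 0.41592 ≈ 0.4159 bits

D_KL(Q||P) = Σ Q(x) log₂(Q(x)/P(x))

Computing term by term:
  Q(1)·log₂(Q(1)/P(1)) = 0.2154·log₂(0.2154/0.4417) = -0.22316
  Q(2)·log₂(Q(2)/P(2)) = 0.344·log₂(0.344/0.3427) = 0.00188
  Q(3)·log₂(Q(3)/P(3)) = 0.2391·log₂(0.2391/0.01) = 1.09497
  Q(4)·log₂(Q(4)/P(4)) = 0.2015·log₂(0.2015/0.2056) = -0.00586

D_KL(Q||P) = -0.22316 + 0.00188 + 1.09497 - 0.00586 = 0.86783 ≈ 0.8678 bits

These are NOT equal (difference: 0.4519 bits). KL divergence is asymmetric: D_KL(P||Q) ≠ D_KL(Q||P) in general.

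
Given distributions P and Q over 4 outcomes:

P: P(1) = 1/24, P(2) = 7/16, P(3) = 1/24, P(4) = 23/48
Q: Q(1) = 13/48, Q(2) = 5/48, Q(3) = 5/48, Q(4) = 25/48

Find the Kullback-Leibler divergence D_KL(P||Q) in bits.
0.6806 bits

D_KL(P||Q) = Σ P(x) log₂(P(x)/Q(x))

Computing term by term:
  P(1)·log₂(P(1)/Q(1)) = (1/24)·log₂((1/24)/(13/48)) = -0.11252
  P(2)·log₂(P(2)/Q(2)) = (7/16)·log₂((7/16)/(5/48)) = 0.90580
  P(3)·log₂(P(3)/Q(3)) = (1/24)·log₂((1/24)/(5/48)) = -0.05508
  P(4)·log₂(P(4)/Q(4)) = (23/48)·log₂((23/48)/(25/48)) = -0.05764

D_KL(P||Q) = -0.11252 + 0.90580 - 0.05508 - 0.05764 = 0.68056 ≈ 0.6806 bits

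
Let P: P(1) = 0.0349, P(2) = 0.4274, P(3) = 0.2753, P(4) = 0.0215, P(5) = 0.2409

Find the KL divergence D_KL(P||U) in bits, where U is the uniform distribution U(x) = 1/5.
0.5028 bits

U(i) = 1/5 for all i

D_KL(P||U) = Σ P(x) log₂(P(x) / (1/5))
           = Σ P(x) log₂(P(x)) + log₂(5)
           = log₂(5) - H(P)

H(P) = -Σ P(x) log₂(P(x)):
  -P(1)·log₂(P(1)) = -(0.0349)·log₂(0.0349) = 0.16894
  -P(2)·log₂(P(2)) = -(0.4274)·log₂(0.4274) = 0.52414
  -P(3)·log₂(P(3)) = -(0.2753)·log₂(0.2753) = 0.51231
  -P(4)·log₂(P(4)) = -(0.0215)·log₂(0.0215) = 0.11910
  -P(5)·log₂(P(5)) = -(0.2409)·log₂(0.2409) = 0.49469
H(P) = 0.16894 + 0.52414 + 0.51231 + 0.11910 + 0.49469 = 1.81918 bits

log₂(5) = 2.32193 bits

D_KL(P||U) = 2.32193 - 1.81918 = 0.50275 ≈ 0.5028 bits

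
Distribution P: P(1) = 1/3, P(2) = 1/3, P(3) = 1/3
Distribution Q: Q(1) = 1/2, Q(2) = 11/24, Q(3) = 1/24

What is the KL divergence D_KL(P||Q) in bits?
0.6519 bits

D_KL(P||Q) = Σ P(x) log₂(P(x)/Q(x))

Computing term by term:
  P(1)·log₂(P(1)/Q(1)) = (1/3)·log₂((1/3)/(1/2)) = -0.19499
  P(2)·log₂(P(2)/Q(2)) = (1/3)·log₂((1/3)/(11/24)) = -0.15314
  P(3)·log₂(P(3)/Q(3)) = (1/3)·log₂((1/3)/(1/24)) = 1.00000

D_KL(P||Q) = -0.19499 - 0.15314 + 1.00000 = 0.65187 ≈ 0.6519 bits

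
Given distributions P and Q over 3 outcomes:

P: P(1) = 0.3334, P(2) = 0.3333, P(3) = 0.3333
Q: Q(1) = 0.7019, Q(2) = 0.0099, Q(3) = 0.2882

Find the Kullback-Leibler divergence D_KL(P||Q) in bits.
1.4027 bits

D_KL(P||Q) = Σ P(x) log₂(P(x)/Q(x))

Computing term by term:
  P(1)·log₂(P(1)/Q(1)) = 0.3334·log₂(0.3334/0.7019) = -0.35808
  P(2)·log₂(P(2)/Q(2)) = 0.3333·log₂(0.3333/0.0099) = 1.69091
  P(3)·log₂(P(3)/Q(3)) = 0.3333·log₂(0.3333/0.2882) = 0.06991

D_KL(P||Q) = -0.35808 + 1.69091 + 0.06991 = 1.40274 ≈ 1.4027 bits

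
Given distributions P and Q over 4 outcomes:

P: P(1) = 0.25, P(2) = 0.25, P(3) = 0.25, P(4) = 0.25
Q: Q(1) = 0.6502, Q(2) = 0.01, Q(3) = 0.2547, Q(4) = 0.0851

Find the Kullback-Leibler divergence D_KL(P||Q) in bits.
1.1982 bits

D_KL(P||Q) = Σ P(x) log₂(P(x)/Q(x))

Computing term by term:
  P(1)·log₂(P(1)/Q(1)) = 0.25·log₂(0.25/0.6502) = -0.34474
  P(2)·log₂(P(2)/Q(2)) = 0.25·log₂(0.25/0.01) = 1.16096
  P(3)·log₂(P(3)/Q(3)) = 0.25·log₂(0.25/0.2547) = -0.00672
  P(4)·log₂(P(4)/Q(4)) = 0.25·log₂(0.25/0.0851) = 0.38867

D_KL(P||Q) = -0.34474 + 1.16096 - 0.00672 + 0.38867 = 1.19817 ≈ 1.1982 bits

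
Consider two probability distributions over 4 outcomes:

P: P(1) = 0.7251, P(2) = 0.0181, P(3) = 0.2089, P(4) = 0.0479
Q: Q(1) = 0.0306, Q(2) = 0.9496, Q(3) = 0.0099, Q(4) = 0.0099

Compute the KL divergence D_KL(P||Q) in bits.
4.2358 bits

D_KL(P||Q) = Σ P(x) log₂(P(x)/Q(x))

Computing term by term:
  P(1)·log₂(P(1)/Q(1)) = 0.7251·log₂(0.7251/0.0306) = 3.31122
  P(2)·log₂(P(2)/Q(2)) = 0.0181·log₂(0.0181/0.9496) = -0.10341
  P(3)·log₂(P(3)/Q(3)) = 0.2089·log₂(0.2089/0.0099) = 0.91900
  P(4)·log₂(P(4)/Q(4)) = 0.0479·log₂(0.0479/0.0099) = 0.10895

D_KL(P||Q) = 3.31122 - 0.10341 + 0.91900 + 0.10895 = 4.23576 ≈ 4.2358 bits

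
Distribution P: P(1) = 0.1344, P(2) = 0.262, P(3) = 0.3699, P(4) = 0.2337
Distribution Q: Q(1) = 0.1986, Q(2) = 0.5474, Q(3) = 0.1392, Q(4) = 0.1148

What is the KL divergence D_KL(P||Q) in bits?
0.4070 bits

D_KL(P||Q) = Σ P(x) log₂(P(x)/Q(x))

Computing term by term:
  P(1)·log₂(P(1)/Q(1)) = 0.1344·log₂(0.1344/0.1986) = -0.07571
  P(2)·log₂(P(2)/Q(2)) = 0.262·log₂(0.262/0.5474) = -0.27851
  P(3)·log₂(P(3)/Q(3)) = 0.3699·log₂(0.3699/0.1392) = 0.52155
  P(4)·log₂(P(4)/Q(4)) = 0.2337·log₂(0.2337/0.1148) = 0.23967

D_KL(P||Q) = -0.07571 - 0.27851 + 0.52155 + 0.23967 = 0.40700 ≈ 0.4070 bits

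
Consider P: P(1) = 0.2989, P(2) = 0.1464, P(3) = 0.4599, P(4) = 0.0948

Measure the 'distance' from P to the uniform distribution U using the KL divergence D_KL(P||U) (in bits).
0.2358 bits

U(i) = 1/4 for all i

D_KL(P||U) = Σ P(x) log₂(P(x) / (1/4))
           = Σ P(x) log₂(P(x)) + log₂(4)
           = log₂(4) - H(P)

H(P) = -Σ P(x) log₂(P(x)):
  -P(1)·log₂(P(1)) = -(0.2989)·log₂(0.2989) = 0.52076
  -P(2)·log₂(P(2)) = -(0.1464)·log₂(0.1464) = 0.40582
  -P(3)·log₂(P(3)) = -(0.4599)·log₂(0.4599) = 0.51537
  -P(4)·log₂(P(4)) = -(0.0948)·log₂(0.0948) = 0.32222
H(P) = 0.52076 + 0.40582 + 0.51537 + 0.32222 = 1.76417 bits

log₂(4) = 2.00000 bits

D_KL(P||U) = 2.00000 - 1.76417 = 0.23583 ≈ 0.2358 bits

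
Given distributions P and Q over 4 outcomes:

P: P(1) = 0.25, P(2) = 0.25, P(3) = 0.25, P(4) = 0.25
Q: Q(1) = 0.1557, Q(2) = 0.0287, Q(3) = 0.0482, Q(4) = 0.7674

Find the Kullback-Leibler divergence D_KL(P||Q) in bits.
1.1407 bits

D_KL(P||Q) = Σ P(x) log₂(P(x)/Q(x))

Computing term by term:
  P(1)·log₂(P(1)/Q(1)) = 0.25·log₂(0.25/0.1557) = 0.17079
  P(2)·log₂(P(2)/Q(2)) = 0.25·log₂(0.25/0.0287) = 0.78070
  P(3)·log₂(P(3)/Q(3)) = 0.25·log₂(0.25/0.0482) = 0.59371
  P(4)·log₂(P(4)/Q(4)) = 0.25·log₂(0.25/0.7674) = -0.40451

D_KL(P||Q) = 0.17079 + 0.78070 + 0.59371 - 0.40451 = 1.14069 ≈ 1.1407 bits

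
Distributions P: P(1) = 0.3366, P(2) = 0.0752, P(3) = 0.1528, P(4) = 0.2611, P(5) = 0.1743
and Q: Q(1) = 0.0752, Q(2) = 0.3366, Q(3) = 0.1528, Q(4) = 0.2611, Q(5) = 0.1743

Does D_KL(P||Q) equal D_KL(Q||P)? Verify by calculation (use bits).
D_KL(P||Q) = 0.5652 bits, D_KL(Q||P) = 0.5652 bits. Yes — for this pair D_KL(P||Q) = D_KL(Q||P).

D_KL(P||Q) = Σ P(x) log₂(P(x)/Q(x))

Computing term by term:
  P(1)·log₂(P(1)/Q(1)) = 0.3366·log₂(0.3366/0.0752) = 0.72781
  P(2)·log₂(P(2)/Q(2)) = 0.0752·log₂(0.0752/0.3366) = -0.16260
  P(3)·log₂(P(3)/Q(3)) = 0.1528·log₂(0.1528/0.1528) = 0.00000
  P(4)·log₂(P(4)/Q(4)) = 0.2611·log₂(0.2611/0.2611) = 0.00000
  P(5)·log₂(P(5)/Q(5)) = 0.1743·log₂(0.1743/0.1743) = 0.00000

D_KL(P||Q) = 0.72781 - 0.16260 + 0.00000 + 0.00000 + 0.00000 = 0.56521 ≈ 0.5652 bits

D_KL(Q||P) = Σ Q(x) log₂(Q(x)/P(x))

Computing term by term:
  Q(1)·log₂(Q(1)/P(1)) = 0.0752·log₂(0.0752/0.3366) = -0.16260
  Q(2)·log₂(Q(2)/P(2)) = 0.3366·log₂(0.3366/0.0752) = 0.72781
  Q(3)·log₂(Q(3)/P(3)) = 0.1528·log₂(0.1528/0.1528) = 0.00000
  Q(4)·log₂(Q(4)/P(4)) = 0.2611·log₂(0.2611/0.2611) = 0.00000
  Q(5)·log₂(Q(5)/P(5)) = 0.1743·log₂(0.1743/0.1743) = 0.00000

D_KL(Q||P) = -0.16260 + 0.72781 + 0.00000 + 0.00000 + 0.00000 = 0.56521 ≈ 0.5652 bits

These ARE equal here. Q is P with outcomes relabeled (Q(1) = P(2), Q(2) = P(1)) by a relabeling that is its own inverse, so the two sums contain exactly the same terms in a different order. This is a special case — KL divergence is not symmetric in general: D_KL(P||Q) ≠ D_KL(Q||P) for most P, Q.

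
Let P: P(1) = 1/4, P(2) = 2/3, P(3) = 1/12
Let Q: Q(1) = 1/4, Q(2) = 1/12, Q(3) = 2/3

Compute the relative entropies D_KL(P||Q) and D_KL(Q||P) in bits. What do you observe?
D_KL(P||Q) = 1.7500 bits, D_KL(Q||P) = 1.7500 bits. The two directions give the same value here, because Q is a self-inverse relabeling of P; in general KL divergence is asymmetric.

D_KL(P||Q) = Σ P(x) log₂(P(x)/Q(x))

Computing term by term:
  P(1)·log₂(P(1)/Q(1)) = (1/4)·log₂((1/4)/(1/4)) = 0.00000
  P(2)·log₂(P(2)/Q(2)) = (2/3)·log₂((2/3)/(1/12)) = 2.00000
  P(3)·log₂(P(3)/Q(3)) = (1/12)·log₂((1/12)/(2/3)) = -0.25000

D_KL(P||Q) = 0.00000 + 2.00000 - 0.25000 = 1.75000 ≈ 1.7500 bits

D_KL(Q||P) = Σ Q(x) log₂(Q(x)/P(x))

Computing term by term:
  Q(1)·log₂(Q(1)/P(1)) = (1/4)·log₂((1/4)/(1/4)) = 0.00000
  Q(2)·log₂(Q(2)/P(2)) = (1/12)·log₂((1/12)/(2/3)) = -0.25000
  Q(3)·log₂(Q(3)/P(3)) = (2/3)·log₂((2/3)/(1/12)) = 2.00000

D_KL(Q||P) = 0.00000 - 0.25000 + 2.00000 = 1.75000 ≈ 1.7500 bits

These ARE equal here. Q is P with outcomes relabeled (Q(2) = P(3), Q(3) = P(2)) by a relabeling that is its own inverse, so the two sums contain exactly the same terms in a different order. This is a special case — KL divergence is not symmetric in general: D_KL(P||Q) ≠ D_KL(Q||P) for most P, Q.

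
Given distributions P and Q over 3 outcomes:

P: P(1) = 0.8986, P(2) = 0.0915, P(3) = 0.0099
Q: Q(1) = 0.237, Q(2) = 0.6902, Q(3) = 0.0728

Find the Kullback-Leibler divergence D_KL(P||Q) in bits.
1.4326 bits

D_KL(P||Q) = Σ P(x) log₂(P(x)/Q(x))

Computing term by term:
  P(1)·log₂(P(1)/Q(1)) = 0.8986·log₂(0.8986/0.237) = 1.72782
  P(2)·log₂(P(2)/Q(2)) = 0.0915·log₂(0.0915/0.6902) = -0.26674
  P(3)·log₂(P(3)/Q(3)) = 0.0099·log₂(0.0099/0.0728) = -0.02850

D_KL(P||Q) = 1.72782 - 0.26674 - 0.02850 = 1.43258 ≈ 1.4326 bits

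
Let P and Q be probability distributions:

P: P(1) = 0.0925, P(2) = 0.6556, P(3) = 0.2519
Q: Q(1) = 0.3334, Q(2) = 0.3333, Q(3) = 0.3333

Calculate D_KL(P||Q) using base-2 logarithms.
0.3670 bits

D_KL(P||Q) = Σ P(x) log₂(P(x)/Q(x))

Computing term by term:
  P(1)·log₂(P(1)/Q(1)) = 0.0925·log₂(0.0925/0.3334) = -0.17110
  P(2)·log₂(P(2)/Q(2)) = 0.6556·log₂(0.6556/0.3333) = 0.63986
  P(3)·log₂(P(3)/Q(3)) = 0.2519·log₂(0.2519/0.3333) = -0.10176

D_KL(P||Q) = -0.17110 + 0.63986 - 0.10176 = 0.36700 ≈ 0.3670 bits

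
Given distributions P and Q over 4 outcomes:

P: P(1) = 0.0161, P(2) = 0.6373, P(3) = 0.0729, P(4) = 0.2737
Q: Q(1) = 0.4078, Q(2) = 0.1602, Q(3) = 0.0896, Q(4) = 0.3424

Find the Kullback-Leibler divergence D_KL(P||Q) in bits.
1.0844 bits

D_KL(P||Q) = Σ P(x) log₂(P(x)/Q(x))

Computing term by term:
  P(1)·log₂(P(1)/Q(1)) = 0.0161·log₂(0.0161/0.4078) = -0.07507
  P(2)·log₂(P(2)/Q(2)) = 0.6373·log₂(0.6373/0.1602) = 1.26956
  P(3)·log₂(P(3)/Q(3)) = 0.0729·log₂(0.0729/0.0896) = -0.02169
  P(4)·log₂(P(4)/Q(4)) = 0.2737·log₂(0.2737/0.3424) = -0.08843

D_KL(P||Q) = -0.07507 + 1.26956 - 0.02169 - 0.08843 = 1.08437 ≈ 1.0844 bits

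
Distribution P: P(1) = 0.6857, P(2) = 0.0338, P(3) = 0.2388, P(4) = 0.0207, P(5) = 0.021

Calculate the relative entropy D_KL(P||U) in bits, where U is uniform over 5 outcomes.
1.0573 bits

U(i) = 1/5 for all i

D_KL(P||U) = Σ P(x) log₂(P(x) / (1/5))
           = Σ P(x) log₂(P(x)) + log₂(5)
           = log₂(5) - H(P)

H(P) = -Σ P(x) log₂(P(x)):
  -P(1)·log₂(P(1)) = -(0.6857)·log₂(0.6857) = 0.37326
  -P(2)·log₂(P(2)) = -(0.0338)·log₂(0.0338) = 0.16517
  -P(3)·log₂(P(3)) = -(0.2388)·log₂(0.2388) = 0.49339
  -P(4)·log₂(P(4)) = -(0.0207)·log₂(0.0207) = 0.11580
  -P(5)·log₂(P(5)) = -(0.021)·log₂(0.021) = 0.11704
H(P) = 0.37326 + 0.16517 + 0.49339 + 0.11580 + 0.11704 = 1.26466 bits

log₂(5) = 2.32193 bits

D_KL(P||U) = 2.32193 - 1.26466 = 1.05727 ≈ 1.0573 bits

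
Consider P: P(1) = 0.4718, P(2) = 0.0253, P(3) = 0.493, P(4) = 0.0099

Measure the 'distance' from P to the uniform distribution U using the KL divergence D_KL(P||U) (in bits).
0.7855 bits

U(i) = 1/4 for all i

D_KL(P||U) = Σ P(x) log₂(P(x) / (1/4))
           = Σ P(x) log₂(P(x)) + log₂(4)
           = log₂(4) - H(P)

H(P) = -Σ P(x) log₂(P(x)):
  -P(1)·log₂(P(1)) = -(0.4718)·log₂(0.4718) = 0.51131
  -P(2)·log₂(P(2)) = -(0.0253)·log₂(0.0253) = 0.13421
  -P(3)·log₂(P(3)) = -(0.493)·log₂(0.493) = 0.50303
  -P(4)·log₂(P(4)) = -(0.0099)·log₂(0.0099) = 0.06592
H(P) = 0.51131 + 0.13421 + 0.50303 + 0.06592 = 1.21447 bits

log₂(4) = 2.00000 bits

D_KL(P||U) = 2.00000 - 1.21447 = 0.78553 ≈ 0.7855 bits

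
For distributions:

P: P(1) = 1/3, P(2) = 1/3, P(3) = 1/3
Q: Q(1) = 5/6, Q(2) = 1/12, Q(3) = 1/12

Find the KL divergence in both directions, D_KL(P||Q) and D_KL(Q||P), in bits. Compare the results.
D_KL(P||Q) = 0.8927 bits, D_KL(Q||P) = 0.7683 bits. D_KL(P||Q) is larger than D_KL(Q||P) by 0.1244 bits; the two directions differ.

D_KL(P||Q) = Σ P(x) log₂(P(x)/Q(x))

Computing term by term:
  P(1)·log₂(P(1)/Q(1)) = (1/3)·log₂((1/3)/(5/6)) = -0.44064
  P(2)·log₂(P(2)/Q(2)) = (1/3)·log₂((1/3)/(1/12)) = 0.66667
  P(3)·log₂(P(3)/Q(3)) = (1/3)·log₂((1/3)/(1/12)) = 0.66667

D_KL(P||Q) = -0.44064 + 0.66667 + 0.66667 = 0.89270 ≈ 0.8927 bits

D_KL(Q||P) = Σ Q(x) log₂(Q(x)/P(x))

Computing term by term:
  Q(1)·log₂(Q(1)/P(1)) = (5/6)·log₂((5/6)/(1/3)) = 1.10161
  Q(2)·log₂(Q(2)/P(2)) = (1/12)·log₂((1/12)/(1/3)) = -0.16667
  Q(3)·log₂(Q(3)/P(3)) = (1/12)·log₂((1/12)/(1/3)) = -0.16667

D_KL(Q||P) = 1.10161 - 0.16667 - 0.16667 = 0.76827 ≈ 0.7683 bits

These are NOT equal (difference: 0.1244 bits). KL divergence is asymmetric: D_KL(P||Q) ≠ D_KL(Q||P) in general.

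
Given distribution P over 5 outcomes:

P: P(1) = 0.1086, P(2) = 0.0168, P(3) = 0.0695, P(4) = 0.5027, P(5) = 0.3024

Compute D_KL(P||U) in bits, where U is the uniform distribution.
0.5871 bits

U(i) = 1/5 for all i

D_KL(P||U) = Σ P(x) log₂(P(x) / (1/5))
           = Σ P(x) log₂(P(x)) + log₂(5)
           = log₂(5) - H(P)

H(P) = -Σ P(x) log₂(P(x)):
  -P(1)·log₂(P(1)) = -(0.1086)·log₂(0.1086) = 0.34784
  -P(2)·log₂(P(2)) = -(0.0168)·log₂(0.0168) = 0.09904
  -P(3)·log₂(P(3)) = -(0.0695)·log₂(0.0695) = 0.26736
  -P(4)·log₂(P(4)) = -(0.5027)·log₂(0.5027) = 0.49879
  -P(5)·log₂(P(5)) = -(0.3024)·log₂(0.3024) = 0.52178
H(P) = 0.34784 + 0.09904 + 0.26736 + 0.49879 + 0.52178 = 1.73481 bits

log₂(5) = 2.32193 bits

D_KL(P||U) = 2.32193 - 1.73481 = 0.58712 ≈ 0.5871 bits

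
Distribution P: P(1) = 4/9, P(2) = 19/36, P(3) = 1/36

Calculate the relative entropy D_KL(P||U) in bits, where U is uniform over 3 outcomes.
0.4348 bits

U(i) = 1/3 for all i

D_KL(P||U) = Σ P(x) log₂(P(x) / (1/3))
           = Σ P(x) log₂(P(x)) + log₂(3)
           = log₂(3) - H(P)

H(P) = -Σ P(x) log₂(P(x)):
  -P(1)·log₂(P(1)) = -(4/9)·log₂(4/9) = 0.51997
  -P(2)·log₂(P(2)) = -(19/36)·log₂(19/36) = 0.48661
  -P(3)·log₂(P(3)) = -(1/36)·log₂(1/36) = 0.14361
H(P) = 0.51997 + 0.48661 + 0.14361 = 1.15019 bits

log₂(3) = 1.58496 bits

D_KL(P||U) = 1.58496 - 1.15019 = 0.43477 ≈ 0.4348 bits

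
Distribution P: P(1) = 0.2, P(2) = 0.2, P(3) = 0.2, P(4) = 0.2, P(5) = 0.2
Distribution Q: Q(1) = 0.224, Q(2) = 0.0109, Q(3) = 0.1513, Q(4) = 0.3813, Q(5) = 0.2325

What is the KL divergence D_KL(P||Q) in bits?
0.6577 bits

D_KL(P||Q) = Σ P(x) log₂(P(x)/Q(x))

Computing term by term:
  P(1)·log₂(P(1)/Q(1)) = 0.2·log₂(0.2/0.224) = -0.03270
  P(2)·log₂(P(2)/Q(2)) = 0.2·log₂(0.2/0.0109) = 0.83952
  P(3)·log₂(P(3)/Q(3)) = 0.2·log₂(0.2/0.1513) = 0.08052
  P(4)·log₂(P(4)/Q(4)) = 0.2·log₂(0.2/0.3813) = -0.18619
  P(5)·log₂(P(5)/Q(5)) = 0.2·log₂(0.2/0.2325) = -0.04345

D_KL(P||Q) = -0.03270 + 0.83952 + 0.08052 - 0.18619 - 0.04345 = 0.65770 ≈ 0.6577 bits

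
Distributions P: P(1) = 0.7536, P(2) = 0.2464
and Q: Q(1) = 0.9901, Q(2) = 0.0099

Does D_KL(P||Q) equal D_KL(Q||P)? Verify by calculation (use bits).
D_KL(P||Q) = 0.8459 bits, D_KL(Q||P) = 0.3440 bits. No — D_KL(P||Q) ≠ D_KL(Q||P) for this pair.

D_KL(P||Q) = Σ P(x) log₂(P(x)/Q(x))

Computing term by term:
  P(1)·log₂(P(1)/Q(1)) = 0.7536·log₂(0.7536/0.9901) = -0.29675
  P(2)·log₂(P(2)/Q(2)) = 0.2464·log₂(0.2464/0.0099) = 1.14266

D_KL(P||Q) = -0.29675 + 1.14266 = 0.84591 ≈ 0.8459 bits

D_KL(Q||P) = Σ Q(x) log₂(Q(x)/P(x))

Computing term by term:
  Q(1)·log₂(Q(1)/P(1)) = 0.9901·log₂(0.9901/0.7536) = 0.38988
  Q(2)·log₂(Q(2)/P(2)) = 0.0099·log₂(0.0099/0.2464) = -0.04591

D_KL(Q||P) = 0.38988 - 0.04591 = 0.34397 ≈ 0.3440 bits

These are NOT equal (difference: 0.5019 bits). KL divergence is asymmetric: D_KL(P||Q) ≠ D_KL(Q||P) in general.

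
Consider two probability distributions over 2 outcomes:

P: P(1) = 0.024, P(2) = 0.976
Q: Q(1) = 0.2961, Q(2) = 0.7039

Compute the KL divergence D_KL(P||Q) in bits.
0.3732 bits

D_KL(P||Q) = Σ P(x) log₂(P(x)/Q(x))

Computing term by term:
  P(1)·log₂(P(1)/Q(1)) = 0.024·log₂(0.024/0.2961) = -0.08700
  P(2)·log₂(P(2)/Q(2)) = 0.976·log₂(0.976/0.7039) = 0.46019

D_KL(P||Q) = -0.08700 + 0.46019 = 0.37319 ≈ 0.3732 bits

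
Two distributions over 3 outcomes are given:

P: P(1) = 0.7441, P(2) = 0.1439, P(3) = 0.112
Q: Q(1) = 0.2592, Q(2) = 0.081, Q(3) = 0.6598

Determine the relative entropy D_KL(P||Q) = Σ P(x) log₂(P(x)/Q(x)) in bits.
0.9648 bits

D_KL(P||Q) = Σ P(x) log₂(P(x)/Q(x))

Computing term by term:
  P(1)·log₂(P(1)/Q(1)) = 0.7441·log₂(0.7441/0.2592) = 1.13210
  P(2)·log₂(P(2)/Q(2)) = 0.1439·log₂(0.1439/0.081) = 0.11930
  P(3)·log₂(P(3)/Q(3)) = 0.112·log₂(0.112/0.6598) = -0.28656

D_KL(P||Q) = 1.13210 + 0.11930 - 0.28656 = 0.96484 ≈ 0.9648 bits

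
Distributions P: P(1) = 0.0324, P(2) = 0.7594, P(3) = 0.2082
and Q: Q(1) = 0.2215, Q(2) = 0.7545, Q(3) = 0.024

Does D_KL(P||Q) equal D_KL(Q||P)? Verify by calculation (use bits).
D_KL(P||Q) = 0.5662 bits, D_KL(Q||P) = 0.5324 bits. No — D_KL(P||Q) ≠ D_KL(Q||P) for this pair.

D_KL(P||Q) = Σ P(x) log₂(P(x)/Q(x))

Computing term by term:
  P(1)·log₂(P(1)/Q(1)) = 0.0324·log₂(0.0324/0.2215) = -0.08985
  P(2)·log₂(P(2)/Q(2)) = 0.7594·log₂(0.7594/0.7545) = 0.00709
  P(3)·log₂(P(3)/Q(3)) = 0.2082·log₂(0.2082/0.024) = 0.64893

D_KL(P||Q) = -0.08985 + 0.00709 + 0.64893 = 0.56617 ≈ 0.5662 bits

D_KL(Q||P) = Σ Q(x) log₂(Q(x)/P(x))

Computing term by term:
  Q(1)·log₂(Q(1)/P(1)) = 0.2215·log₂(0.2215/0.0324) = 0.61427
  Q(2)·log₂(Q(2)/P(2)) = 0.7545·log₂(0.7545/0.7594) = -0.00705
  Q(3)·log₂(Q(3)/P(3)) = 0.024·log₂(0.024/0.2082) = -0.07480

D_KL(Q||P) = 0.61427 - 0.00705 - 0.07480 = 0.53242 ≈ 0.5324 bits

These are NOT equal (difference: 0.0338 bits). KL divergence is asymmetric: D_KL(P||Q) ≠ D_KL(Q||P) in general.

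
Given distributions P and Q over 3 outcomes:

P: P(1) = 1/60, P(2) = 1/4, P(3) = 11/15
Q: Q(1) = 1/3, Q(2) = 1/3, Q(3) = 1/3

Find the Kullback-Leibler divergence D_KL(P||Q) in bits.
0.6584 bits

D_KL(P||Q) = Σ P(x) log₂(P(x)/Q(x))

Computing term by term:
  P(1)·log₂(P(1)/Q(1)) = (1/60)·log₂((1/60)/(1/3)) = -0.07203
  P(2)·log₂(P(2)/Q(2)) = (1/4)·log₂((1/4)/(1/3)) = -0.10376
  P(3)·log₂(P(3)/Q(3)) = (11/15)·log₂((11/15)/(1/3)) = 0.83417

D_KL(P||Q) = -0.07203 - 0.10376 + 0.83417 = 0.65838 ≈ 0.6584 bits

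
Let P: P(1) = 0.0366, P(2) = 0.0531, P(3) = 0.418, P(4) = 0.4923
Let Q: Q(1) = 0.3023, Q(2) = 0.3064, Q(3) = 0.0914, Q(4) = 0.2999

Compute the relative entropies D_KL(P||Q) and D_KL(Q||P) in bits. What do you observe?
D_KL(P||Q) = 1.0230 bits, D_KL(Q||P) = 1.2807 bits. The two directions give different values (D_KL(Q||P) exceeds D_KL(P||Q) by 0.2577 bits): KL divergence is asymmetric.

D_KL(P||Q) = Σ P(x) log₂(P(x)/Q(x))

Computing term by term:
  P(1)·log₂(P(1)/Q(1)) = 0.0366·log₂(0.0366/0.3023) = -0.11149
  P(2)·log₂(P(2)/Q(2)) = 0.0531·log₂(0.0531/0.3064) = -0.13427
  P(3)·log₂(P(3)/Q(3)) = 0.418·log₂(0.418/0.0914) = 0.91677
  P(4)·log₂(P(4)/Q(4)) = 0.4923·log₂(0.4923/0.2999) = 0.35202

D_KL(P||Q) = -0.11149 - 0.13427 + 0.91677 + 0.35202 = 1.02303 ≈ 1.0230 bits

D_KL(Q||P) = Σ Q(x) log₂(Q(x)/P(x))

Computing term by term:
  Q(1)·log₂(Q(1)/P(1)) = 0.3023·log₂(0.3023/0.0366) = 0.92083
  Q(2)·log₂(Q(2)/P(2)) = 0.3064·log₂(0.3064/0.0531) = 0.77477
  Q(3)·log₂(Q(3)/P(3)) = 0.0914·log₂(0.0914/0.418) = -0.20046
  Q(4)·log₂(Q(4)/P(4)) = 0.2999·log₂(0.2999/0.4923) = -0.21445

D_KL(Q||P) = 0.92083 + 0.77477 - 0.20046 - 0.21445 = 1.28069 ≈ 1.2807 bits

These are NOT equal (difference: 0.2577 bits). KL divergence is asymmetric: D_KL(P||Q) ≠ D_KL(Q||P) in general.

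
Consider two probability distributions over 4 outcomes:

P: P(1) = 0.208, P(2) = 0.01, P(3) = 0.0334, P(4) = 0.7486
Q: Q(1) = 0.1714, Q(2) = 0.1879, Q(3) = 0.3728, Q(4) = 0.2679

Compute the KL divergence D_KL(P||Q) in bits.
1.0093 bits

D_KL(P||Q) = Σ P(x) log₂(P(x)/Q(x))

Computing term by term:
  P(1)·log₂(P(1)/Q(1)) = 0.208·log₂(0.208/0.1714) = 0.05808
  P(2)·log₂(P(2)/Q(2)) = 0.01·log₂(0.01/0.1879) = -0.04232
  P(3)·log₂(P(3)/Q(3)) = 0.0334·log₂(0.0334/0.3728) = -0.11625
  P(4)·log₂(P(4)/Q(4)) = 0.7486·log₂(0.7486/0.2679) = 1.10980

D_KL(P||Q) = 0.05808 - 0.04232 - 0.11625 + 1.10980 = 1.00931 ≈ 1.0093 bits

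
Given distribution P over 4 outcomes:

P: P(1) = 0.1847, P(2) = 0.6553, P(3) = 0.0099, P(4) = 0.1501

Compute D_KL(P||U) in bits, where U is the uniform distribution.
0.6738 bits

U(i) = 1/4 for all i

D_KL(P||U) = Σ P(x) log₂(P(x) / (1/4))
           = Σ P(x) log₂(P(x)) + log₂(4)
           = log₂(4) - H(P)

H(P) = -Σ P(x) log₂(P(x)):
  -P(1)·log₂(P(1)) = -(0.1847)·log₂(0.1847) = 0.45007
  -P(2)·log₂(P(2)) = -(0.6553)·log₂(0.6553) = 0.39958
  -P(3)·log₂(P(3)) = -(0.0099)·log₂(0.0099) = 0.06592
  -P(4)·log₂(P(4)) = -(0.1501)·log₂(0.1501) = 0.41067
H(P) = 0.45007 + 0.39958 + 0.06592 + 0.41067 = 1.32624 bits

log₂(4) = 2.00000 bits

D_KL(P||U) = 2.00000 - 1.32624 = 0.67376 ≈ 0.6738 bits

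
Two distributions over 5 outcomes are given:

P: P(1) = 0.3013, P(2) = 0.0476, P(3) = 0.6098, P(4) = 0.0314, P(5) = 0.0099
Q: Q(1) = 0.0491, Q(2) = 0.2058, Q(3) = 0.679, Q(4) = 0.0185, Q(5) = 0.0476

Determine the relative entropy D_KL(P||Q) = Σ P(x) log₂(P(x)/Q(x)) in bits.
0.5951 bits

D_KL(P||Q) = Σ P(x) log₂(P(x)/Q(x))

Computing term by term:
  P(1)·log₂(P(1)/Q(1)) = 0.3013·log₂(0.3013/0.0491) = 0.78862
  P(2)·log₂(P(2)/Q(2)) = 0.0476·log₂(0.0476/0.2058) = -0.10054
  P(3)·log₂(P(3)/Q(3)) = 0.6098·log₂(0.6098/0.679) = -0.09456
  P(4)·log₂(P(4)/Q(4)) = 0.0314·log₂(0.0314/0.0185) = 0.02397
  P(5)·log₂(P(5)/Q(5)) = 0.0099·log₂(0.0099/0.0476) = -0.02243

D_KL(P||Q) = 0.78862 - 0.10054 - 0.09456 + 0.02397 - 0.02243 = 0.59506 ≈ 0.5951 bits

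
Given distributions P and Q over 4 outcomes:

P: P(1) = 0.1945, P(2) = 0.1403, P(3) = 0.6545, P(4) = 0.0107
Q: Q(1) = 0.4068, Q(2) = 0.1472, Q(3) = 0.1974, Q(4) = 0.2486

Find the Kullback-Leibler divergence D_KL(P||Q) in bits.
0.8665 bits

D_KL(P||Q) = Σ P(x) log₂(P(x)/Q(x))

Computing term by term:
  P(1)·log₂(P(1)/Q(1)) = 0.1945·log₂(0.1945/0.4068) = -0.20705
  P(2)·log₂(P(2)/Q(2)) = 0.1403·log₂(0.1403/0.1472) = -0.00972
  P(3)·log₂(P(3)/Q(3)) = 0.6545·log₂(0.6545/0.1974) = 1.13181
  P(4)·log₂(P(4)/Q(4)) = 0.0107·log₂(0.0107/0.2486) = -0.04856

D_KL(P||Q) = -0.20705 - 0.00972 + 1.13181 - 0.04856 = 0.86648 ≈ 0.8665 bits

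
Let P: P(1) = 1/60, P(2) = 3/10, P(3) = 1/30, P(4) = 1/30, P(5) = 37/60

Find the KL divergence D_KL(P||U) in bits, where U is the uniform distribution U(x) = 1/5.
0.9452 bits

U(i) = 1/5 for all i

D_KL(P||U) = Σ P(x) log₂(P(x) / (1/5))
           = Σ P(x) log₂(P(x)) + log₂(5)
           = log₂(5) - H(P)

H(P) = -Σ P(x) log₂(P(x)):
  -P(1)·log₂(P(1)) = -(1/60)·log₂(1/60) = 0.09845
  -P(2)·log₂(P(2)) = -(3/10)·log₂(3/10) = 0.52109
  -P(3)·log₂(P(3)) = -(1/30)·log₂(1/30) = 0.16356
  -P(4)·log₂(P(4)) = -(1/30)·log₂(1/30) = 0.16356
  -P(5)·log₂(P(5)) = -(37/60)·log₂(37/60) = 0.43009
H(P) = 0.09845 + 0.52109 + 0.16356 + 0.16356 + 0.43009 = 1.37675 bits

log₂(5) = 2.32193 bits

D_KL(P||U) = 2.32193 - 1.37675 = 0.94518 ≈ 0.9452 bits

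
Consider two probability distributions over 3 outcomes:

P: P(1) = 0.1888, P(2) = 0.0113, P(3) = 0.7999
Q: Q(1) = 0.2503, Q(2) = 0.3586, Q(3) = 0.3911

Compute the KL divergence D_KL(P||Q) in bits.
0.6926 bits

D_KL(P||Q) = Σ P(x) log₂(P(x)/Q(x))

Computing term by term:
  P(1)·log₂(P(1)/Q(1)) = 0.1888·log₂(0.1888/0.2503) = -0.07680
  P(2)·log₂(P(2)/Q(2)) = 0.0113·log₂(0.0113/0.3586) = -0.05636
  P(3)·log₂(P(3)/Q(3)) = 0.7999·log₂(0.7999/0.3911) = 0.82572

D_KL(P||Q) = -0.07680 - 0.05636 + 0.82572 = 0.69256 ≈ 0.6926 bits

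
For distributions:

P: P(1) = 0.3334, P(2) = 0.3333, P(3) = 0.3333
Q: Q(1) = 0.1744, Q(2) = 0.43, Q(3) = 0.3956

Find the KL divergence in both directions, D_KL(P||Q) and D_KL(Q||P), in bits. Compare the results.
D_KL(P||Q) = 0.1068 bits, D_KL(Q||P) = 0.0928 bits. D_KL(P||Q) is larger than D_KL(Q||P) by 0.0140 bits; the two directions differ.

D_KL(P||Q) = Σ P(x) log₂(P(x)/Q(x))

Computing term by term:
  P(1)·log₂(P(1)/Q(1)) = 0.3334·log₂(0.3334/0.1744) = 0.31168
  P(2)·log₂(P(2)/Q(2)) = 0.3333·log₂(0.3333/0.43) = -0.12249
  P(3)·log₂(P(3)/Q(3)) = 0.3333·log₂(0.3333/0.3956) = -0.08240

D_KL(P||Q) = 0.31168 - 0.12249 - 0.08240 = 0.10679 ≈ 0.1068 bits

D_KL(Q||P) = Σ Q(x) log₂(Q(x)/P(x))

Computing term by term:
  Q(1)·log₂(Q(1)/P(1)) = 0.1744·log₂(0.1744/0.3334) = -0.16304
  Q(2)·log₂(Q(2)/P(2)) = 0.43·log₂(0.43/0.3333) = 0.15803
  Q(3)·log₂(Q(3)/P(3)) = 0.3956·log₂(0.3956/0.3333) = 0.09780

D_KL(Q||P) = -0.16304 + 0.15803 + 0.09780 = 0.09279 ≈ 0.0928 bits

These are NOT equal (difference: 0.0140 bits). KL divergence is asymmetric: D_KL(P||Q) ≠ D_KL(Q||P) in general.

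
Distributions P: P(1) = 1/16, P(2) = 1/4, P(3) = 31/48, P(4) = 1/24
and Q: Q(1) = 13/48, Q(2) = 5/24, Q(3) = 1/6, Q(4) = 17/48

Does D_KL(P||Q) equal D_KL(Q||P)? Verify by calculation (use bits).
D_KL(P||Q) = 1.0670 bits, D_KL(Q||P) = 1.2859 bits. No — D_KL(P||Q) ≠ D_KL(Q||P) for this pair.

D_KL(P||Q) = Σ P(x) log₂(P(x)/Q(x))

Computing term by term:
  P(1)·log₂(P(1)/Q(1)) = (1/16)·log₂((1/16)/(13/48)) = -0.13222
  P(2)·log₂(P(2)/Q(2)) = (1/4)·log₂((1/4)/(5/24)) = 0.06576
  P(3)·log₂(P(3)/Q(3)) = (31/48)·log₂((31/48)/(1/6)) = 1.26209
  P(4)·log₂(P(4)/Q(4)) = (1/24)·log₂((1/24)/(17/48)) = -0.12864

D_KL(P||Q) = -0.13222 + 0.06576 + 1.26209 - 0.12864 = 1.06699 ≈ 1.0670 bits

D_KL(Q||P) = Σ Q(x) log₂(Q(x)/P(x))

Computing term by term:
  Q(1)·log₂(Q(1)/P(1)) = (13/48)·log₂((13/48)/(1/16)) = 0.57294
  Q(2)·log₂(Q(2)/P(2)) = (5/24)·log₂((5/24)/(1/4)) = -0.05480
  Q(3)·log₂(Q(3)/P(3)) = (1/6)·log₂((1/6)/(31/48)) = -0.32570
  Q(4)·log₂(Q(4)/P(4)) = (17/48)·log₂((17/48)/(1/24)) = 1.09348

D_KL(Q||P) = 0.57294 - 0.05480 - 0.32570 + 1.09348 = 1.28592 ≈ 1.2859 bits

These are NOT equal (difference: 0.2189 bits). KL divergence is asymmetric: D_KL(P||Q) ≠ D_KL(Q||P) in general.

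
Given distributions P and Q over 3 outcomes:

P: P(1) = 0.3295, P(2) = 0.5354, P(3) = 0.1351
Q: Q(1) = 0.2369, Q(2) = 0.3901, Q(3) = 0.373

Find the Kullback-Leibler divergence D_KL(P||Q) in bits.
0.2035 bits

D_KL(P||Q) = Σ P(x) log₂(P(x)/Q(x))

Computing term by term:
  P(1)·log₂(P(1)/Q(1)) = 0.3295·log₂(0.3295/0.2369) = 0.15684
  P(2)·log₂(P(2)/Q(2)) = 0.5354·log₂(0.5354/0.3901) = 0.24456
  P(3)·log₂(P(3)/Q(3)) = 0.1351·log₂(0.1351/0.373) = -0.19794

D_KL(P||Q) = 0.15684 + 0.24456 - 0.19794 = 0.20346 ≈ 0.2035 bits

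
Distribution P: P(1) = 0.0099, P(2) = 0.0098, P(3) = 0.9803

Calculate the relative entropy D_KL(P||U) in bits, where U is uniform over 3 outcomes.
1.4255 bits

U(i) = 1/3 for all i

D_KL(P||U) = Σ P(x) log₂(P(x) / (1/3))
           = Σ P(x) log₂(P(x)) + log₂(3)
           = log₂(3) - H(P)

H(P) = -Σ P(x) log₂(P(x)):
  -P(1)·log₂(P(1)) = -(0.0099)·log₂(0.0099) = 0.06592
  -P(2)·log₂(P(2)) = -(0.0098)·log₂(0.0098) = 0.06540
  -P(3)·log₂(P(3)) = -(0.9803)·log₂(0.9803) = 0.02814
H(P) = 0.06592 + 0.06540 + 0.02814 = 0.15946 bits

log₂(3) = 1.58496 bits

D_KL(P||U) = 1.58496 - 0.15946 = 1.42550 ≈ 1.4255 bits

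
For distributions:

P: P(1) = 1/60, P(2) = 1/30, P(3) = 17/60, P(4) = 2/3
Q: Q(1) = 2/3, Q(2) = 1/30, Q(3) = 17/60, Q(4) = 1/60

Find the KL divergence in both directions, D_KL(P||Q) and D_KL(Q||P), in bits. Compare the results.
D_KL(P||Q) = 3.4593 bits, D_KL(Q||P) = 3.4593 bits. The two directions give exactly the same value for this pair.

D_KL(P||Q) = Σ P(x) log₂(P(x)/Q(x))

Computing term by term:
  P(1)·log₂(P(1)/Q(1)) = (1/60)·log₂((1/60)/(2/3)) = -0.08870
  P(2)·log₂(P(2)/Q(2)) = (1/30)·log₂((1/30)/(1/30)) = 0.00000
  P(3)·log₂(P(3)/Q(3)) = (17/60)·log₂((17/60)/(17/60)) = 0.00000
  P(4)·log₂(P(4)/Q(4)) = (2/3)·log₂((2/3)/(1/60)) = 3.54795

D_KL(P||Q) = -0.08870 + 0.00000 + 0.00000 + 3.54795 = 3.45925 ≈ 3.4593 bits

D_KL(Q||P) = Σ Q(x) log₂(Q(x)/P(x))

Computing term by term:
  Q(1)·log₂(Q(1)/P(1)) = (2/3)·log₂((2/3)/(1/60)) = 3.54795
  Q(2)·log₂(Q(2)/P(2)) = (1/30)·log₂((1/30)/(1/30)) = 0.00000
  Q(3)·log₂(Q(3)/P(3)) = (17/60)·log₂((17/60)/(17/60)) = 0.00000
  Q(4)·log₂(Q(4)/P(4)) = (1/60)·log₂((1/60)/(2/3)) = -0.08870

D_KL(Q||P) = 3.54795 + 0.00000 + 0.00000 - 0.08870 = 3.45925 ≈ 3.4593 bits

These ARE equal here. Q is P with outcomes relabeled (Q(1) = P(4), Q(4) = P(1)) by a relabeling that is its own inverse, so the two sums contain exactly the same terms in a different order. This is a special case — KL divergence is not symmetric in general: D_KL(P||Q) ≠ D_KL(Q||P) for most P, Q.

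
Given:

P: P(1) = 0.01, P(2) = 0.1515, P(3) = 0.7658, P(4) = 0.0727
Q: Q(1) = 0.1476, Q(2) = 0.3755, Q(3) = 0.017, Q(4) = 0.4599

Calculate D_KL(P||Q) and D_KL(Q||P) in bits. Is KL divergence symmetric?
D_KL(P||Q) = 3.7761 bits, D_KL(Q||P) = 2.1955 bits. No, KL divergence is not symmetric.

D_KL(P||Q) = Σ P(x) log₂(P(x)/Q(x))

Computing term by term:
  P(1)·log₂(P(1)/Q(1)) = 0.01·log₂(0.01/0.1476) = -0.03884
  P(2)·log₂(P(2)/Q(2)) = 0.1515·log₂(0.1515/0.3755) = -0.19839
  P(3)·log₂(P(3)/Q(3)) = 0.7658·log₂(0.7658/0.017) = 4.20682
  P(4)·log₂(P(4)/Q(4)) = 0.0727·log₂(0.0727/0.4599) = -0.19348

D_KL(P||Q) = -0.03884 - 0.19839 + 4.20682 - 0.19348 = 3.77611 ≈ 3.7761 bits

D_KL(Q||P) = Σ Q(x) log₂(Q(x)/P(x))

Computing term by term:
  Q(1)·log₂(Q(1)/P(1)) = 0.1476·log₂(0.1476/0.01) = 0.57322
  Q(2)·log₂(Q(2)/P(2)) = 0.3755·log₂(0.3755/0.1515) = 0.49172
  Q(3)·log₂(Q(3)/P(3)) = 0.017·log₂(0.017/0.7658) = -0.09339
  Q(4)·log₂(Q(4)/P(4)) = 0.4599·log₂(0.4599/0.0727) = 1.22393

D_KL(Q||P) = 0.57322 + 0.49172 - 0.09339 + 1.22393 = 2.19548 ≈ 2.1955 bits

These are NOT equal (difference: 1.5806 bits). KL divergence is asymmetric: D_KL(P||Q) ≠ D_KL(Q||P) in general.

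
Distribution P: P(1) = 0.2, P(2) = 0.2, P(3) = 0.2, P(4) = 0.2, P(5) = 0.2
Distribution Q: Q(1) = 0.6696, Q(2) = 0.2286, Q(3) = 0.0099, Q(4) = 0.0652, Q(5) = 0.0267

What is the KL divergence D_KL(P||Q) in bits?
1.3845 bits

D_KL(P||Q) = Σ P(x) log₂(P(x)/Q(x))

Computing term by term:
  P(1)·log₂(P(1)/Q(1)) = 0.2·log₂(0.2/0.6696) = -0.34866
  P(2)·log₂(P(2)/Q(2)) = 0.2·log₂(0.2/0.2286) = -0.03857
  P(3)·log₂(P(3)/Q(3)) = 0.2·log₂(0.2/0.0099) = 0.86729
  P(4)·log₂(P(4)/Q(4)) = 0.2·log₂(0.2/0.0652) = 0.32341
  P(5)·log₂(P(5)/Q(5)) = 0.2·log₂(0.2/0.0267) = 0.58102

D_KL(P||Q) = -0.34866 - 0.03857 + 0.86729 + 0.32341 + 0.58102 = 1.38449 ≈ 1.3845 bits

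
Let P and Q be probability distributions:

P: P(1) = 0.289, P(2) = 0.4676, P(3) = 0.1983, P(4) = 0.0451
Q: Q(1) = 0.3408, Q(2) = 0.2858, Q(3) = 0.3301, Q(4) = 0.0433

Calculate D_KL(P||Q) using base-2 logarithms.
0.1202 bits

D_KL(P||Q) = Σ P(x) log₂(P(x)/Q(x))

Computing term by term:
  P(1)·log₂(P(1)/Q(1)) = 0.289·log₂(0.289/0.3408) = -0.06874
  P(2)·log₂(P(2)/Q(2)) = 0.4676·log₂(0.4676/0.2858) = 0.33212
  P(3)·log₂(P(3)/Q(3)) = 0.1983·log₂(0.1983/0.3301) = -0.14579
  P(4)·log₂(P(4)/Q(4)) = 0.0451·log₂(0.0451/0.0433) = 0.00265

D_KL(P||Q) = -0.06874 + 0.33212 - 0.14579 + 0.00265 = 0.12024 ≈ 0.1202 bits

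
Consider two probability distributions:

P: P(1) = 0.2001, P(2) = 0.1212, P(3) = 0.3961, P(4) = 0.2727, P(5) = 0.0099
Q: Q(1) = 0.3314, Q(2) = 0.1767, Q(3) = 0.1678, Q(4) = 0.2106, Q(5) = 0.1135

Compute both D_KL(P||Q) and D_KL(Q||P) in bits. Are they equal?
D_KL(P||Q) = 0.3461 bits, D_KL(Q||P) = 0.4503 bits. No, they are not equal.

D_KL(P||Q) = Σ P(x) log₂(P(x)/Q(x))

Computing term by term:
  P(1)·log₂(P(1)/Q(1)) = 0.2001·log₂(0.2001/0.3314) = -0.14564
  P(2)·log₂(P(2)/Q(2)) = 0.1212·log₂(0.1212/0.1767) = -0.06592
  P(3)·log₂(P(3)/Q(3)) = 0.3961·log₂(0.3961/0.1678) = 0.49082
  P(4)·log₂(P(4)/Q(4)) = 0.2727·log₂(0.2727/0.2106) = 0.10167
  P(5)·log₂(P(5)/Q(5)) = 0.0099·log₂(0.0099/0.1135) = -0.03484

D_KL(P||Q) = -0.14564 - 0.06592 + 0.49082 + 0.10167 - 0.03484 = 0.34609 ≈ 0.3461 bits

D_KL(Q||P) = Σ Q(x) log₂(Q(x)/P(x))

Computing term by term:
  Q(1)·log₂(Q(1)/P(1)) = 0.3314·log₂(0.3314/0.2001) = 0.24121
  Q(2)·log₂(Q(2)/P(2)) = 0.1767·log₂(0.1767/0.1212) = 0.09611
  Q(3)·log₂(Q(3)/P(3)) = 0.1678·log₂(0.1678/0.3961) = -0.20792
  Q(4)·log₂(Q(4)/P(4)) = 0.2106·log₂(0.2106/0.2727) = -0.07851
  Q(5)·log₂(Q(5)/P(5)) = 0.1135·log₂(0.1135/0.0099) = 0.39942

D_KL(Q||P) = 0.24121 + 0.09611 - 0.20792 - 0.07851 + 0.39942 = 0.45031 ≈ 0.4503 bits

These are NOT equal (difference: 0.1042 bits). KL divergence is asymmetric: D_KL(P||Q) ≠ D_KL(Q||P) in general.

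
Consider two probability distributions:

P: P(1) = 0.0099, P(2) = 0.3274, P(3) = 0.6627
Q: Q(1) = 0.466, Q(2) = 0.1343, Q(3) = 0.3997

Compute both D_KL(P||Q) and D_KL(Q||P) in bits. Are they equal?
D_KL(P||Q) = 0.8493 bits, D_KL(Q||P) = 2.1252 bits. No, they are not equal.

D_KL(P||Q) = Σ P(x) log₂(P(x)/Q(x))

Computing term by term:
  P(1)·log₂(P(1)/Q(1)) = 0.0099·log₂(0.0099/0.466) = -0.05501
  P(2)·log₂(P(2)/Q(2)) = 0.3274·log₂(0.3274/0.1343) = 0.42090
  P(3)·log₂(P(3)/Q(3)) = 0.6627·log₂(0.6627/0.3997) = 0.48340

D_KL(P||Q) = -0.05501 + 0.42090 + 0.48340 = 0.84929 ≈ 0.8493 bits

D_KL(Q||P) = Σ Q(x) log₂(Q(x)/P(x))

Computing term by term:
  Q(1)·log₂(Q(1)/P(1)) = 0.466·log₂(0.466/0.0099) = 2.58945
  Q(2)·log₂(Q(2)/P(2)) = 0.1343·log₂(0.1343/0.3274) = -0.17266
  Q(3)·log₂(Q(3)/P(3)) = 0.3997·log₂(0.3997/0.6627) = -0.29156

D_KL(Q||P) = 2.58945 - 0.17266 - 0.29156 = 2.12523 ≈ 2.1252 bits

These are NOT equal (difference: 1.2759 bits). KL divergence is asymmetric: D_KL(P||Q) ≠ D_KL(Q||P) in general.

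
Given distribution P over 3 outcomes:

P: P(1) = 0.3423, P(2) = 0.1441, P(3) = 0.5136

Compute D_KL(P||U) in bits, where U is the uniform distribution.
0.1591 bits

U(i) = 1/3 for all i

D_KL(P||U) = Σ P(x) log₂(P(x) / (1/3))
           = Σ P(x) log₂(P(x)) + log₂(3)
           = log₂(3) - H(P)

H(P) = -Σ P(x) log₂(P(x)):
  -P(1)·log₂(P(1)) = -(0.3423)·log₂(0.3423) = 0.52942
  -P(2)·log₂(P(2)) = -(0.1441)·log₂(0.1441) = 0.40274
  -P(3)·log₂(P(3)) = -(0.5136)·log₂(0.5136) = 0.49371
H(P) = 0.52942 + 0.40274 + 0.49371 = 1.42587 bits

log₂(3) = 1.58496 bits

D_KL(P||U) = 1.58496 - 1.42587 = 0.15909 ≈ 0.1591 bits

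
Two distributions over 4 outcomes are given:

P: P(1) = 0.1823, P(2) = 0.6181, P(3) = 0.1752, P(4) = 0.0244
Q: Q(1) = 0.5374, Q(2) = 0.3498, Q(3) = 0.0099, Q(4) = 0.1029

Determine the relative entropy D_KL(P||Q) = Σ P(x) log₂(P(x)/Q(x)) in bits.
0.8989 bits

D_KL(P||Q) = Σ P(x) log₂(P(x)/Q(x))

Computing term by term:
  P(1)·log₂(P(1)/Q(1)) = 0.1823·log₂(0.1823/0.5374) = -0.28433
  P(2)·log₂(P(2)/Q(2)) = 0.6181·log₂(0.6181/0.3498) = 0.50765
  P(3)·log₂(P(3)/Q(3)) = 0.1752·log₂(0.1752/0.0099) = 0.72628
  P(4)·log₂(P(4)/Q(4)) = 0.0244·log₂(0.0244/0.1029) = -0.05066

D_KL(P||Q) = -0.28433 + 0.50765 + 0.72628 - 0.05066 = 0.89894 ≈ 0.8989 bits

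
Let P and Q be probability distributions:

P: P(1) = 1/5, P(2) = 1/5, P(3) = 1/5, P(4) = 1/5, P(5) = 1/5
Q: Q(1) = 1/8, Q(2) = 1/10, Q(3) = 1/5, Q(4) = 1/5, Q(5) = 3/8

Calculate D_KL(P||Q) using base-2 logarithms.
0.1542 bits

D_KL(P||Q) = Σ P(x) log₂(P(x)/Q(x))

Computing term by term:
  P(1)·log₂(P(1)/Q(1)) = (1/5)·log₂((1/5)/(1/8)) = 0.13561
  P(2)·log₂(P(2)/Q(2)) = (1/5)·log₂((1/5)/(1/10)) = 0.20000
  P(3)·log₂(P(3)/Q(3)) = (1/5)·log₂((1/5)/(1/5)) = 0.00000
  P(4)·log₂(P(4)/Q(4)) = (1/5)·log₂((1/5)/(1/5)) = 0.00000
  P(5)·log₂(P(5)/Q(5)) = (1/5)·log₂((1/5)/(3/8)) = -0.18138

D_KL(P||Q) = 0.13561 + 0.20000 + 0.00000 + 0.00000 - 0.18138 = 0.15423 ≈ 0.1542 bits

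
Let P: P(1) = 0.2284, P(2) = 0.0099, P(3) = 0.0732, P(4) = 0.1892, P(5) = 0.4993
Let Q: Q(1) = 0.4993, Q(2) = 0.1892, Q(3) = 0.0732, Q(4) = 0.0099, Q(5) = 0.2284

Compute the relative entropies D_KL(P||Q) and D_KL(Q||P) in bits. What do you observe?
D_KL(P||Q) = 1.0688 bits, D_KL(Q||P) = 1.0688 bits. The two directions give the same value here, because Q is a self-inverse relabeling of P; in general KL divergence is asymmetric.

D_KL(P||Q) = Σ P(x) log₂(P(x)/Q(x))

Computing term by term:
  P(1)·log₂(P(1)/Q(1)) = 0.2284·log₂(0.2284/0.4993) = -0.25771
  P(2)·log₂(P(2)/Q(2)) = 0.0099·log₂(0.0099/0.1892) = -0.04214
  P(3)·log₂(P(3)/Q(3)) = 0.0732·log₂(0.0732/0.0732) = 0.00000
  P(4)·log₂(P(4)/Q(4)) = 0.1892·log₂(0.1892/0.0099) = 0.80530
  P(5)·log₂(P(5)/Q(5)) = 0.4993·log₂(0.4993/0.2284) = 0.56338

D_KL(P||Q) = -0.25771 - 0.04214 + 0.00000 + 0.80530 + 0.56338 = 1.06883 ≈ 1.0688 bits

D_KL(Q||P) = Σ Q(x) log₂(Q(x)/P(x))

Computing term by term:
  Q(1)·log₂(Q(1)/P(1)) = 0.4993·log₂(0.4993/0.2284) = 0.56338
  Q(2)·log₂(Q(2)/P(2)) = 0.1892·log₂(0.1892/0.0099) = 0.80530
  Q(3)·log₂(Q(3)/P(3)) = 0.0732·log₂(0.0732/0.0732) = 0.00000
  Q(4)·log₂(Q(4)/P(4)) = 0.0099·log₂(0.0099/0.1892) = -0.04214
  Q(5)·log₂(Q(5)/P(5)) = 0.2284·log₂(0.2284/0.4993) = -0.25771

D_KL(Q||P) = 0.56338 + 0.80530 + 0.00000 - 0.04214 - 0.25771 = 1.06883 ≈ 1.0688 bits

These ARE equal here. Q is P with outcomes relabeled (Q(1) = P(5), Q(2) = P(4), Q(4) = P(2), Q(5) = P(1)) by a relabeling that is its own inverse, so the two sums contain exactly the same terms in a different order. This is a special case — KL divergence is not symmetric in general: D_KL(P||Q) ≠ D_KL(Q||P) for most P, Q.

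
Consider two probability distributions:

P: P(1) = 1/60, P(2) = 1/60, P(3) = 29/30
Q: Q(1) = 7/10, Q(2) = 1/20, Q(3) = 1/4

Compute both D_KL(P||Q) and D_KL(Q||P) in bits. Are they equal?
D_KL(P||Q) = 1.7698 bits, D_KL(Q||P) = 3.3661 bits. No, they are not equal.

D_KL(P||Q) = Σ P(x) log₂(P(x)/Q(x))

Computing term by term:
  P(1)·log₂(P(1)/Q(1)) = (1/60)·log₂((1/60)/(7/10)) = -0.08987
  P(2)·log₂(P(2)/Q(2)) = (1/60)·log₂((1/60)/(1/20)) = -0.02642
  P(3)·log₂(P(3)/Q(3)) = (29/30)·log₂((29/30)/(1/4)) = 1.88605

D_KL(P||Q) = -0.08987 - 0.02642 + 1.88605 = 1.76976 ≈ 1.7698 bits

D_KL(Q||P) = Σ Q(x) log₂(Q(x)/P(x))

Computing term by term:
  Q(1)·log₂(Q(1)/P(1)) = (7/10)·log₂((7/10)/(1/60)) = 3.77462
  Q(2)·log₂(Q(2)/P(2)) = (1/20)·log₂((1/20)/(1/60)) = 0.07925
  Q(3)·log₂(Q(3)/P(3)) = (1/4)·log₂((1/4)/(29/30)) = -0.48777

D_KL(Q||P) = 3.77462 + 0.07925 - 0.48777 = 3.36610 ≈ 3.3661 bits

These are NOT equal (difference: 1.5963 bits). KL divergence is asymmetric: D_KL(P||Q) ≠ D_KL(Q||P) in general.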